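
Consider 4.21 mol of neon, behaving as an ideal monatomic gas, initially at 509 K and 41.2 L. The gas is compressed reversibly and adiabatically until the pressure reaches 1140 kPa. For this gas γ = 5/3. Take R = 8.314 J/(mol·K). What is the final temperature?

750 K

P₁ = nRT₁/V₁ = 4.21×8.314×509/41.2 = 432 kPa.
Adiabatic: T₂/T₁ = (P₂/P₁)^((γ−1)/γ) ⇒ T₂ = 509×(2.64)^0.400 = 750 K; V₂ = 23.0 L.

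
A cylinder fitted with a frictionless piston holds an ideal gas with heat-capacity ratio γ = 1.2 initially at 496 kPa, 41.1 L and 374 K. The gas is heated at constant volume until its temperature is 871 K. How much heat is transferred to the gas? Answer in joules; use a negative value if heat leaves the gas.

n = P₁V₁/(RT₁) = 496×41.1/(8.314×374) = 6.56 mol.
Isochoric: V stays 41.1 L; P/T = const ⇒ T₂ = 871 K, P₂ = 1160 kPa.
W = 0 (no volume change).
ΔU = nCvΔT = 6.56×41.6×(871−374) = 135000 J.
Q = ΔU = 135000 J.

135000 J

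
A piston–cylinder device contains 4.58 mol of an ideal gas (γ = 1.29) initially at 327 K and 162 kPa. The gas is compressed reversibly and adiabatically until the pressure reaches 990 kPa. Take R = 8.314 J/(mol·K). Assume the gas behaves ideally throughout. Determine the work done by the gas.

-21600 J

V₁ = nRT₁/P₁ = 4.58×8.314×327/162 = 76.9 L.
Adiabatic: T₂/T₁ = (P₂/P₁)^((γ−1)/γ) ⇒ T₂ = 327×(6.11)^0.225 = 491 K; V₂ = 18.9 L.
ΔU = nCvΔT = 4.58×28.7×(491−327) = 21600 J.
Q = 0 for an adiabatic process, so W = −ΔU = -21600 J.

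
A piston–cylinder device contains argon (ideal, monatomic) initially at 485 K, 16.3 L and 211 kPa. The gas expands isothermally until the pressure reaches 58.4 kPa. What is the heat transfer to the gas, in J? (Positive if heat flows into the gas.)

4420 J

n = P₁V₁/(RT₁) = 211×16.3/(8.314×485) = 0.853 mol.
Isothermal: T stays 485 K; PV = const ⇒ V₂ = 58.9 L, P₂ = 58.4 kPa.
ΔU = 0 (ideal gas, T constant).
W = nRT ln(V₂/V₁) = 0.853×8.314×485×ln(3.61) = 4420 J.
Q = ΔU + W = 4420 J.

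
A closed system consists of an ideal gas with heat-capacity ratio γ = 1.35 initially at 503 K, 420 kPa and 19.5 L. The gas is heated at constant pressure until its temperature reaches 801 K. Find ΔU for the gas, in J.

n = P₁V₁/(RT₁) = 420×19.5/(8.314×503) = 1.96 mol.
Isobaric: P stays 420 kPa; V/T = const ⇒ T₂ = 801 K, V₂ = 31.1 L.
For an ideal gas ΔU = nCvΔT with Cv = R/(γ−1) = 23.8 J/(mol·K).
ΔU = 1.96×23.8×(801−503) = 13900 J.

13900 J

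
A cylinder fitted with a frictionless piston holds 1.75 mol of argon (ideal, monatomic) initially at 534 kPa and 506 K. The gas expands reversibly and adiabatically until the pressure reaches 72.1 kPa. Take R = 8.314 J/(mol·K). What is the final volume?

45.8 L

V₁ = nRT₁/P₁ = 1.75×8.314×506/534 = 13.8 L.
Adiabatic: T₂/T₁ = (P₂/P₁)^((γ−1)/γ) ⇒ T₂ = 506×(0.135)^0.400 = 227 K; V₂ = 45.8 L.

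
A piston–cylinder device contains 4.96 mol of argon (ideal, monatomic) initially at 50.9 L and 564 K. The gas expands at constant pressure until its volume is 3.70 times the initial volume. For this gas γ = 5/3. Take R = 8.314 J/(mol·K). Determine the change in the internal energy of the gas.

94200 J

P₁ = nRT₁/V₁ = 4.96×8.314×564/50.9 = 457 kPa.
Isobaric: P stays 457 kPa; V/T = const ⇒ T₂ = 2090 K, V₂ = 188 L.
For an ideal gas ΔU = nCvΔT with Cv = (3/2)R = 12.5 J/(mol·K).
ΔU = 4.96×12.5×(2090−564) = 94200 J.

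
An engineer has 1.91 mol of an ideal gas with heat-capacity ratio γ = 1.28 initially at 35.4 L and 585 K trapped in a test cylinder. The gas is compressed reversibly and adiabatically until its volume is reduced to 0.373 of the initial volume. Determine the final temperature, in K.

771 K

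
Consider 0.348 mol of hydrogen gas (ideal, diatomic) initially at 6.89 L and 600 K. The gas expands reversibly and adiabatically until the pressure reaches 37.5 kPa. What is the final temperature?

348 K

P₁ = nRT₁/V₁ = 0.348×8.314×600/6.89 = 252 kPa.
Adiabatic: T₂/T₁ = (P₂/P₁)^((γ−1)/γ) ⇒ T₂ = 600×(0.149)^0.286 = 348 K; V₂ = 26.9 L.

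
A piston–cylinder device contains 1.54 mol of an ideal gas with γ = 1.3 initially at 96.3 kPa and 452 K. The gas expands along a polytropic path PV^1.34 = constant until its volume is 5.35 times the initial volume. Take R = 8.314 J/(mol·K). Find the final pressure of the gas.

V₁ = nRT₁/P₁ = 1.54×8.314×452/96.3 = 60.1 L.
Polytropic n=1.34: T₂ = T₁(V₁/V₂)^(n−1) = 452×(0.187)^0.34 = 256 K; P₂ = P₁(V₁/V₂)^n = 10.2 kPa.

10.2 kPa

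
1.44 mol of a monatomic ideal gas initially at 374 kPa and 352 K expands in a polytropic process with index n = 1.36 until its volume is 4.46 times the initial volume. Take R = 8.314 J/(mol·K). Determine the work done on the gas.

-4870 J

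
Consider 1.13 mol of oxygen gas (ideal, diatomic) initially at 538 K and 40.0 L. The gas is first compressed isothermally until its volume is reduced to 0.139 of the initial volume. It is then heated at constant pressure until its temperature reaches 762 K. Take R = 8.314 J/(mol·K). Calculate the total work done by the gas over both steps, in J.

-7870 J

P₁ = nRT₁/V₁ = 1.13×8.314×538/40.0 = 126 kPa.
Step 1 — Isothermal: T stays 538 K; PV = const ⇒ V₂ = 5.56 L, P₂ = 909 kPa.
ΔU = 0 (ideal gas, T constant).
W = nRT ln(V₂/V₁) = 1.13×8.314×538×ln(0.139) = -9970 J.
Q = ΔU + W = -9970 J.
State after step 1: P = 909 kPa, V = 5.56 L, T = 538 K.
Step 2 — Isobaric: P stays 909 kPa; V/T = const ⇒ T₂ = 762 K, V₂ = 7.87 L.
W = PΔV = 909×(7.87−5.56) kPa·L = 2100 J.
ΔU = nCvΔT = 1.13×20.8×(762−538) = 5260 J.
Q = ΔU + W = nCpΔT = 7370 J.
Net over both steps: W = -7870 J, Q = -2610 J, ΔU = 5260 J.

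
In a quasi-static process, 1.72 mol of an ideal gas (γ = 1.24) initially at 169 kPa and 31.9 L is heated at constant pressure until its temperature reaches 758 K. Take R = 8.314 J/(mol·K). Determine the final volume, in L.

64.1 L

T₁ = P₁V₁/(nR) = 169×31.9/(1.72×8.314) = 377 K.
Isobaric: P stays 169 kPa; V/T = const ⇒ T₂ = 758 K, V₂ = 64.1 L.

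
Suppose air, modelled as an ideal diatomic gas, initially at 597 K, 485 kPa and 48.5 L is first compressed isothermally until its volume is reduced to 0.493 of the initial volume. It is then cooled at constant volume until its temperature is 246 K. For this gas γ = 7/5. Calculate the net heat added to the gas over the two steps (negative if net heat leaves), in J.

n = P₁V₁/(RT₁) = 485×48.5/(8.314×597) = 4.74 mol.
Step 1 — Isothermal: T stays 597 K; PV = const ⇒ V₂ = 23.9 L, P₂ = 984 kPa.
ΔU = 0 (ideal gas, T constant).
W = nRT ln(V₂/V₁) = 4.74×8.314×597×ln(0.493) = -16600 J.
Q = ΔU + W = -16600 J.
State after step 1: P = 984 kPa, V = 23.9 L, T = 597 K.
Step 2 — Isochoric: V stays 23.9 L; P/T = const ⇒ T₂ = 246 K, P₂ = 405 kPa.
W = 0 (no volume change).
ΔU = nCvΔT = 4.74×20.8×(246−597) = -34600 J.
Q = ΔU = -34600 J.
Net over both steps: W = -16600 J, Q = -51200 J, ΔU = -34600 J.

-51200 J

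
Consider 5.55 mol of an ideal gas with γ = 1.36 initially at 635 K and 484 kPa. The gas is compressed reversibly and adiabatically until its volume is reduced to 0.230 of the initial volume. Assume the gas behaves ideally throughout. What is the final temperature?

1080 K

V₁ = nRT₁/P₁ = 5.55×8.314×635/484 = 60.5 L.
Adiabatic: TV^(γ−1) = const ⇒ T₂ = 635×(4.35)^0.360 = 1080 K; PV^γ = const ⇒ P₂ = 3570 kPa.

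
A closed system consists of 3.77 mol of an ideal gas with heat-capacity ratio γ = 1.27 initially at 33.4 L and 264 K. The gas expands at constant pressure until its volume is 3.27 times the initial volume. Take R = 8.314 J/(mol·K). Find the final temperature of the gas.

P₁ = nRT₁/V₁ = 3.77×8.314×264/33.4 = 248 kPa.
Isobaric: P stays 248 kPa; V/T = const ⇒ T₂ = 863 K, V₂ = 109 L.

863 K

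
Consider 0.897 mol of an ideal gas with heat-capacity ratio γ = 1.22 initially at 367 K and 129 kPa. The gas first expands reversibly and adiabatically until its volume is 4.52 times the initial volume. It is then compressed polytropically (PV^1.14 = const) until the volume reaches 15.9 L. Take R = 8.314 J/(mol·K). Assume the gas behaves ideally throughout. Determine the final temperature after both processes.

339 K

V₁ = nRT₁/P₁ = 0.897×8.314×367/129 = 21.2 L.
Step 1 — Adiabatic: TV^(γ−1) = const ⇒ T₂ = 367×(0.221)^0.220 = 263 K; PV^γ = const ⇒ P₂ = 20.5 kPa.
ΔU = nCvΔT = 0.897×37.8×(263−367) = -3510 J.
Q = 0 for an adiabatic process, so W = −ΔU = 3510 J.
State after step 1: P = 20.5 kPa, V = 95.9 L, T = 263 K.
Step 2 — Polytropic n=1.14: T₂ = T₁(V₁/V₂)^(n−1) = 263×(6.03)^0.14 = 339 K; P₂ = P₁(V₁/V₂)^n = 159 kPa.
W = (P₁V₁−P₂V₂)/(n−1) = (20.5×95.9−159×15.9)/0.14 = -4010 J.
ΔU = nCvΔT = 0.897×37.8×(339−263) = 2550 J.
Q = ΔU + W = -1460 J.
Net over both steps: W = -499 J, Q = -1460 J, ΔU = -960 J.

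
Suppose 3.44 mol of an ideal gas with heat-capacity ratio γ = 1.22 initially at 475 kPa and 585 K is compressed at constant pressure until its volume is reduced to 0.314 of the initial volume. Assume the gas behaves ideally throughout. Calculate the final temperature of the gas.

V₁ = nRT₁/P₁ = 3.44×8.314×585/475 = 35.2 L.
Isobaric: P stays 475 kPa; V/T = const ⇒ T₂ = 184 K, V₂ = 11.1 L.

184 K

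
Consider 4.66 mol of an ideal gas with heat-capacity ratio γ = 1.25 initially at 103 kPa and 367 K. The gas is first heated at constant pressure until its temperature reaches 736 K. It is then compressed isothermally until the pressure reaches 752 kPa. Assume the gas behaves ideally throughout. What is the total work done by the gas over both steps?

-42400 J

V₁ = nRT₁/P₁ = 4.66×8.314×367/103 = 138 L.
Step 1 — Isobaric: P stays 103 kPa; V/T = const ⇒ T₂ = 736 K, V₂ = 277 L.
W = PΔV = 103×(277−138) kPa·L = 14300 J.
ΔU = nCvΔT = 4.66×33.3×(736−367) = 57200 J.
Q = ΔU + W = nCpΔT = 71500 J.
State after step 1: P = 103 kPa, V = 277 L, T = 736 K.
Step 2 — Isothermal: T stays 736 K; PV = const ⇒ V₂ = 37.9 L, P₂ = 752 kPa.
ΔU = 0 (ideal gas, T constant).
W = nRT ln(V₂/V₁) = 4.66×8.314×736×ln(0.137) = -56700 J.
Q = ΔU + W = -56700 J.
Net over both steps: W = -42400 J, Q = 14800 J, ΔU = 57200 J.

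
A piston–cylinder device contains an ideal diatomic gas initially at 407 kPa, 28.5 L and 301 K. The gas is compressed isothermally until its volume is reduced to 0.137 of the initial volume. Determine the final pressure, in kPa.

Isothermal: T stays 301 K; PV = const ⇒ V₂ = 3.90 L, P₂ = 2970 kPa.

2970 kPa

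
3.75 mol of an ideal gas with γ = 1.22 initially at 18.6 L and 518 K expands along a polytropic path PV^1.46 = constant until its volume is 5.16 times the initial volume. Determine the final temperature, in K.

P₁ = nRT₁/V₁ = 3.75×8.314×518/18.6 = 868 kPa.
Polytropic n=1.46: T₂ = T₁(V₁/V₂)^(n−1) = 518×(0.194)^0.46 = 244 K; P₂ = P₁(V₁/V₂)^n = 79.1 kPa.

244 K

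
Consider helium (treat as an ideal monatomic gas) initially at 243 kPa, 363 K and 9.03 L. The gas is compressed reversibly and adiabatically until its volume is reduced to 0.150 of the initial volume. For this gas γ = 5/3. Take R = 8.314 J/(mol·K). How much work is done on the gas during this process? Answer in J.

8370 J

n = P₁V₁/(RT₁) = 243×9.03/(8.314×363) = 0.727 mol.
Adiabatic: TV^(γ−1) = const ⇒ T₂ = 363×(6.67)^0.667 = 1290 K; PV^γ = const ⇒ P₂ = 5740 kPa.
ΔU = nCvΔT = 0.727×12.5×(1290−363) = 8370 J.
Q = 0 for an adiabatic process, so W = −ΔU = -8370 J.
Work done on the gas = −W_by = 8370 J.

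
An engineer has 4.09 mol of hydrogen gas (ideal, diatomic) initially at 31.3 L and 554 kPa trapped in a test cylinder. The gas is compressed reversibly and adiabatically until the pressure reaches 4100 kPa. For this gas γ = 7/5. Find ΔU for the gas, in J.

T₁ = P₁V₁/(nR) = 554×31.3/(4.09×8.314) = 510 K.
Adiabatic: T₂/T₁ = (P₂/P₁)^((γ−1)/γ) ⇒ T₂ = 510×(7.40)^0.286 = 903 K; V₂ = 7.49 L.
For an ideal gas ΔU = nCvΔT with Cv = (5/2)R = 20.8 J/(mol·K).
ΔU = 4.09×20.8×(903−510) = 33400 J.

33400 J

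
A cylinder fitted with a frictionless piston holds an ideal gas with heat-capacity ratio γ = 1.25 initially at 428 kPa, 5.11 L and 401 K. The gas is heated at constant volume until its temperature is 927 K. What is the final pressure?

989 kPa

Isochoric: V stays 5.11 L; P/T = const ⇒ T₂ = 927 K, P₂ = 989 kPa.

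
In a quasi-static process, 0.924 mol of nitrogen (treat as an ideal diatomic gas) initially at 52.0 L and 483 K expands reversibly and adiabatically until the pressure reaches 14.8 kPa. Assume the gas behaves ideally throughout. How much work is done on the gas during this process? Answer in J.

P₁ = nRT₁/V₁ = 0.924×8.314×483/52.0 = 71.4 kPa.
Adiabatic: T₂/T₁ = (P₂/P₁)^((γ−1)/γ) ⇒ T₂ = 483×(0.207)^0.286 = 308 K; V₂ = 160 L.
ΔU = nCvΔT = 0.924×20.8×(308−483) = -3360 J.
Q = 0 for an adiabatic process, so W = −ΔU = 3360 J.
Work done on the gas = −W_by = -3360 J.

-3360 J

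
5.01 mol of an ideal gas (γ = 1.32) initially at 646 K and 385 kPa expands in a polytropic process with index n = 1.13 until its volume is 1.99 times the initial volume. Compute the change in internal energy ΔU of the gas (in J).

V₁ = nRT₁/P₁ = 5.01×8.314×646/385 = 69.9 L.
Polytropic n=1.13: T₂ = T₁(V₁/V₂)^(n−1) = 646×(0.503)^0.13 = 591 K; P₂ = P₁(V₁/V₂)^n = 177 kPa.
For an ideal gas ΔU = nCvΔT with Cv = R/(γ−1) = 26.0 J/(mol·K).
ΔU = 5.01×26.0×(591−646) = -7200 J.

-7200 J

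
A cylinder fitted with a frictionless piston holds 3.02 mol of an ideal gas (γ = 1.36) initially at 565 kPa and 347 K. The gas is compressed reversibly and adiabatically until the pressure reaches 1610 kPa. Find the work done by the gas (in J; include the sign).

-7730 J

V₁ = nRT₁/P₁ = 3.02×8.314×347/565 = 15.4 L.
Adiabatic: T₂/T₁ = (P₂/P₁)^((γ−1)/γ) ⇒ T₂ = 347×(2.85)^0.265 = 458 K; V₂ = 7.14 L.
ΔU = nCvΔT = 3.02×23.1×(458−347) = 7730 J.
Q = 0 for an adiabatic process, so W = −ΔU = -7730 J.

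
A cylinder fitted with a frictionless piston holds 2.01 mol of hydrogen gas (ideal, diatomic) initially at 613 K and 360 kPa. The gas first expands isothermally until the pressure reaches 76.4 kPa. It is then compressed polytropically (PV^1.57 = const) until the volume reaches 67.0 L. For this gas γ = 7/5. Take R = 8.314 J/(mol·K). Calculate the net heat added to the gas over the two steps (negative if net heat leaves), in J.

19600 J

V₁ = nRT₁/P₁ = 2.01×8.314×613/360 = 28.5 L.
Step 1 — Isothermal: T stays 613 K; PV = const ⇒ V₂ = 134 L, P₂ = 76.4 kPa.
ΔU = 0 (ideal gas, T constant).
W = nRT ln(V₂/V₁) = 2.01×8.314×613×ln(4.71) = 15900 J.
Q = ΔU + W = 15900 J.
State after step 1: P = 76.4 kPa, V = 134 L, T = 613 K.
Step 2 — Polytropic n=1.57: T₂ = T₁(V₁/V₂)^(n−1) = 613×(2.00)^0.57 = 910 K; P₂ = P₁(V₁/V₂)^n = 227 kPa.
W = (P₁V₁−P₂V₂)/(n−1) = (76.4×134−227×67.0)/0.57 = -8720 J.
ΔU = nCvΔT = 2.01×20.8×(910−613) = 12400 J.
Q = ΔU + W = 3700 J.
Net over both steps: W = 7160 J, Q = 19600 J, ΔU = 12400 J.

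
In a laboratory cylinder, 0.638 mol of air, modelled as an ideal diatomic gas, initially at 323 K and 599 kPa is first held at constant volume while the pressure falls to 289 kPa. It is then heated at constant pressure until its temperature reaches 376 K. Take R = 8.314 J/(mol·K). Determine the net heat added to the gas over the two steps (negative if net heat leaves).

1870 J

V₁ = nRT₁/P₁ = 0.638×8.314×323/599 = 2.86 L.
Step 1 — Isochoric: V stays 2.86 L; P/T = const ⇒ T₂ = 156 K, P₂ = 289 kPa.
W = 0 (no volume change).
ΔU = nCvΔT = 0.638×20.8×(156−323) = -2220 J.
Q = ΔU = -2220 J.
State after step 1: P = 289 kPa, V = 2.86 L, T = 156 K.
Step 2 — Isobaric: P stays 289 kPa; V/T = const ⇒ T₂ = 376 K, V₂ = 6.90 L.
W = PΔV = 289×(6.90−2.86) kPa·L = 1170 J.
ΔU = nCvΔT = 0.638×20.8×(376−156) = 2920 J.
Q = ΔU + W = nCpΔT = 4090 J.
Net over both steps: W = 1170 J, Q = 1870 J, ΔU = 703 J.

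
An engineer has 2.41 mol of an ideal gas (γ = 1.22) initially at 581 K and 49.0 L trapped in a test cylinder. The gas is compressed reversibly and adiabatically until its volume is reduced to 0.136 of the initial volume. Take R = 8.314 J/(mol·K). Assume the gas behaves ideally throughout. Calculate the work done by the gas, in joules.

-29200 J

P₁ = nRT₁/V₁ = 2.41×8.314×581/49.0 = 238 kPa.
Adiabatic: TV^(γ−1) = const ⇒ T₂ = 581×(7.35)^0.220 = 901 K; PV^γ = const ⇒ P₂ = 2710 kPa.
ΔU = nCvΔT = 2.41×37.8×(901−581) = 29200 J.
Q = 0 for an adiabatic process, so W = −ΔU = -29200 J.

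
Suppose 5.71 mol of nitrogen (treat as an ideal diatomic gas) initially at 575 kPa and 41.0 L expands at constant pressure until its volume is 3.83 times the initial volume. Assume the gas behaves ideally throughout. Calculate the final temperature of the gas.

1900 K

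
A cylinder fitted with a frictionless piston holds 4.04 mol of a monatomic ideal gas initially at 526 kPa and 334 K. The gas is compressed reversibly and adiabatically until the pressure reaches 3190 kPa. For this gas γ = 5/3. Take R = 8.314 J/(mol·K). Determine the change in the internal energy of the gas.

17800 J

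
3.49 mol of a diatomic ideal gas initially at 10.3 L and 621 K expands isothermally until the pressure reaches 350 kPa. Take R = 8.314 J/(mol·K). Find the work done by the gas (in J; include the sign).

P₁ = nRT₁/V₁ = 3.49×8.314×621/10.3 = 1750 kPa.
Isothermal: T stays 621 K; PV = const ⇒ V₂ = 51.5 L, P₂ = 350 kPa.
W = nRT ln(V₂/V₁) = 3.49×8.314×621×ln(5.00) = 29000 J.

29000 J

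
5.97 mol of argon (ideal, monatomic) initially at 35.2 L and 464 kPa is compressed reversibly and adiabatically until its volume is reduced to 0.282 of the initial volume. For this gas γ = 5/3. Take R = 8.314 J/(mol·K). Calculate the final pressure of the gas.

3830 kPa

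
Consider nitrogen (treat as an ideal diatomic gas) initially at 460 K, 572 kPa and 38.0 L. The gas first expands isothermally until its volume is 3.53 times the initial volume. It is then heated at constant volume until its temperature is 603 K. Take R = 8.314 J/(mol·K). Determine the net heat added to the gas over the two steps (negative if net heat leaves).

n = P₁V₁/(RT₁) = 572×38.0/(8.314×460) = 5.68 mol.
Step 1 — Isothermal: T stays 460 K; PV = const ⇒ V₂ = 134 L, P₂ = 162 kPa.
ΔU = 0 (ideal gas, T constant).
W = nRT ln(V₂/V₁) = 5.68×8.314×460×ln(3.53) = 27400 J.
Q = ΔU + W = 27400 J.
State after step 1: P = 162 kPa, V = 134 L, T = 460 K.
Step 2 — Isochoric: V stays 134 L; P/T = const ⇒ T₂ = 603 K, P₂ = 212 kPa.
W = 0 (no volume change).
ΔU = nCvΔT = 5.68×20.8×(603−460) = 16900 J.
Q = ΔU = 16900 J.
Net over both steps: W = 27400 J, Q = 44300 J, ΔU = 16900 J.

44300 J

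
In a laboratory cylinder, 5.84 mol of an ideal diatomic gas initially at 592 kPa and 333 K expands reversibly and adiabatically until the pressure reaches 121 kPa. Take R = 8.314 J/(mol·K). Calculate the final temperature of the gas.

V₁ = nRT₁/P₁ = 5.84×8.314×333/592 = 27.3 L.
Adiabatic: T₂/T₁ = (P₂/P₁)^((γ−1)/γ) ⇒ T₂ = 333×(0.204)^0.286 = 212 K; V₂ = 84.9 L.

212 K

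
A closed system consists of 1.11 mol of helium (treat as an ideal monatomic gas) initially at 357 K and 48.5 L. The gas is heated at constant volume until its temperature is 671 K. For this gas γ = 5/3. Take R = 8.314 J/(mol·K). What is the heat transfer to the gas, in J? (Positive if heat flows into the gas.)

4350 J

P₁ = nRT₁/V₁ = 1.11×8.314×357/48.5 = 67.9 kPa.
Isochoric: V stays 48.5 L; P/T = const ⇒ T₂ = 671 K, P₂ = 128 kPa.
W = 0 (no volume change).
ΔU = nCvΔT = 1.11×12.5×(671−357) = 4350 J.
Q = ΔU = 4350 J.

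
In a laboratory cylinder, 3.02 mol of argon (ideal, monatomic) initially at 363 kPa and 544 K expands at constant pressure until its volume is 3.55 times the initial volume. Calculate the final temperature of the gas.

V₁ = nRT₁/P₁ = 3.02×8.314×544/363 = 37.6 L.
Isobaric: P stays 363 kPa; V/T = const ⇒ T₂ = 1930 K, V₂ = 134 L.

1930 K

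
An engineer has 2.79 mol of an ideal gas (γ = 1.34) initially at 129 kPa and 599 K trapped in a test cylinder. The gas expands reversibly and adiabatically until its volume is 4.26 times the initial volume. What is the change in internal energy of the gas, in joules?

-15900 J

V₁ = nRT₁/P₁ = 2.79×8.314×599/129 = 108 L.
Adiabatic: TV^(γ−1) = const ⇒ T₂ = 599×(0.235)^0.340 = 366 K; PV^γ = const ⇒ P₂ = 18.5 kPa.
For an ideal gas ΔU = nCvΔT with Cv = R/(γ−1) = 24.5 J/(mol·K).
ΔU = 2.79×24.5×(366−599) = -15900 J.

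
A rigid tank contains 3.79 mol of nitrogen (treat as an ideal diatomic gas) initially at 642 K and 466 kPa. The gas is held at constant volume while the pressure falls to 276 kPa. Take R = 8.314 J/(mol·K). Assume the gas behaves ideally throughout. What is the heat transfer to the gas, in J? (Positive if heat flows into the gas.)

-20600 J

V₁ = nRT₁/P₁ = 3.79×8.314×642/466 = 43.4 L.
Isochoric: V stays 43.4 L; P/T = const ⇒ T₂ = 380 K, P₂ = 276 kPa.
W = 0 (no volume change).
ΔU = nCvΔT = 3.79×20.8×(380−642) = -20600 J.
Q = ΔU = -20600 J.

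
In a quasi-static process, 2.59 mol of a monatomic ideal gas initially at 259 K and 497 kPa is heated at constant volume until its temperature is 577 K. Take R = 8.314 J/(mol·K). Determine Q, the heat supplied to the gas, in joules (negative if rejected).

10300 J

V₁ = nRT₁/P₁ = 2.59×8.314×259/497 = 11.2 L.
Isochoric: V stays 11.2 L; P/T = const ⇒ T₂ = 577 K, P₂ = 1110 kPa.
W = 0 (no volume change).
ΔU = nCvΔT = 2.59×12.5×(577−259) = 10300 J.
Q = ΔU = 10300 J.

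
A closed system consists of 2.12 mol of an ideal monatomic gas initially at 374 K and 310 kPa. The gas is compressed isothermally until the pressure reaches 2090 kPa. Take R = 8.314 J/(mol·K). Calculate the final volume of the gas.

3.15 L

V₁ = nRT₁/P₁ = 2.12×8.314×374/310 = 21.3 L.
Isothermal: T stays 374 K; PV = const ⇒ V₂ = 3.15 L, P₂ = 2090 kPa.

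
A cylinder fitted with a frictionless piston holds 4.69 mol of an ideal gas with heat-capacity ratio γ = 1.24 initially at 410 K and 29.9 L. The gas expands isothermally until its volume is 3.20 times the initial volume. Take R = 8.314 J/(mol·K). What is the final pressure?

167 kPa

P₁ = nRT₁/V₁ = 4.69×8.314×410/29.9 = 535 kPa.
Isothermal: T stays 410 K; PV = const ⇒ V₂ = 95.7 L, P₂ = 167 kPa.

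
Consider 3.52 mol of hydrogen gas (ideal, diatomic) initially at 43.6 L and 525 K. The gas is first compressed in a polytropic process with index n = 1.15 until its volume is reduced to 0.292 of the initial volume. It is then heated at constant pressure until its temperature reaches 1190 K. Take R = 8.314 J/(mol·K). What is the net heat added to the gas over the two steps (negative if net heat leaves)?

P₁ = nRT₁/V₁ = 3.52×8.314×525/43.6 = 352 kPa.
Step 1 — Polytropic n=1.15: T₂ = T₁(V₁/V₂)^(n−1) = 525×(3.42)^0.15 = 631 K; P₂ = P₁(V₁/V₂)^n = 1450 kPa.
W = (P₁V₁−P₂V₂)/(n−1) = (352×43.6−1450×12.7)/0.15 = -20800 J.
ΔU = nCvΔT = 3.52×20.8×(631−525) = 7790 J.
Q = ΔU + W = -13000 J.
State after step 1: P = 1450 kPa, V = 12.7 L, T = 631 K.
Step 2 — Isobaric: P stays 1450 kPa; V/T = const ⇒ T₂ = 1190 K, V₂ = 24.0 L.
W = PΔV = 1450×(24.0−12.7) kPa·L = 16300 J.
ΔU = nCvΔT = 3.52×20.8×(1190−631) = 40900 J.
Q = ΔU + W = nCpΔT = 57200 J.
Net over both steps: W = -4430 J, Q = 44200 J, ΔU = 48700 J.

44200 J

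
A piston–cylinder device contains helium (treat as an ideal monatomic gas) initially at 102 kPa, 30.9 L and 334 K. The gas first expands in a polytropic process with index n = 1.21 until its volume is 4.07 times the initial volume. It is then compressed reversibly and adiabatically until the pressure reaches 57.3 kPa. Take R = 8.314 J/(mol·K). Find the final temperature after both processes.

n = P₁V₁/(RT₁) = 102×30.9/(8.314×334) = 1.14 mol.
Step 1 — Polytropic n=1.21: T₂ = T₁(V₁/V₂)^(n−1) = 334×(0.246)^0.21 = 249 K; P₂ = P₁(V₁/V₂)^n = 18.7 kPa.
W = (P₁V₁−P₂V₂)/(n−1) = (102×30.9−18.7×126)/0.21 = 3830 J.
ΔU = nCvΔT = 1.14×12.5×(249−334) = -1210 J.
Q = ΔU + W = 2620 J.
State after step 1: P = 18.7 kPa, V = 126 L, T = 249 K.
Step 2 — Adiabatic: T₂/T₁ = (P₂/P₁)^((γ−1)/γ) ⇒ T₂ = 249×(3.07)^0.400 = 390 K; V₂ = 64.2 L.
ΔU = nCvΔT = 1.14×12.5×(390−249) = 1990 J.
Q = 0 for an adiabatic process, so W = −ΔU = -1990 J.
Net over both steps: W = 1840 J, Q = 2620 J, ΔU = 787 J.

390 K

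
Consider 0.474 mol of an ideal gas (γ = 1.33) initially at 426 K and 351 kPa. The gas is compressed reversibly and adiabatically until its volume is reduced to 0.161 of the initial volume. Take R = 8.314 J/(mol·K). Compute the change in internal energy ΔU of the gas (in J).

4210 J

V₁ = nRT₁/P₁ = 0.474×8.314×426/351 = 4.78 L.
Adiabatic: TV^(γ−1) = const ⇒ T₂ = 426×(6.21)^0.330 = 778 K; PV^γ = const ⇒ P₂ = 3980 kPa.
For an ideal gas ΔU = nCvΔT with Cv = R/(γ−1) = 25.2 J/(mol·K).
ΔU = 0.474×25.2×(778−426) = 4210 J.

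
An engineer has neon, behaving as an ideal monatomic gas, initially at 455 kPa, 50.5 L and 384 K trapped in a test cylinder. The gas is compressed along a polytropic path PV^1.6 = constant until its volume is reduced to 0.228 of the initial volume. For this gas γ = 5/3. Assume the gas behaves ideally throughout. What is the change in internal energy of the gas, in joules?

n = P₁V₁/(RT₁) = 455×50.5/(8.314×384) = 7.20 mol.
Polytropic n=1.6: T₂ = T₁(V₁/V₂)^(n−1) = 384×(4.39)^0.60 = 932 K; P₂ = P₁(V₁/V₂)^n = 4850 kPa.
For an ideal gas ΔU = nCvΔT with Cv = (3/2)R = 12.5 J/(mol·K).
ΔU = 7.20×12.5×(932−384) = 49200 J.

49200 J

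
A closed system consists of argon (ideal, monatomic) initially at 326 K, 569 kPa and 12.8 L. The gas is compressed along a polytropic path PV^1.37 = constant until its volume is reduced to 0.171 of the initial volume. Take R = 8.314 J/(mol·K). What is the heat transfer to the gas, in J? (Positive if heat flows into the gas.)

-8080 J

n = P₁V₁/(RT₁) = 569×12.8/(8.314×326) = 2.69 mol.
Polytropic n=1.37: T₂ = T₁(V₁/V₂)^(n−1) = 326×(5.85)^0.37 = 627 K; P₂ = P₁(V₁/V₂)^n = 6400 kPa.
W = (P₁V₁−P₂V₂)/(n−1) = (569×12.8−6400×2.19)/0.37 = -18200 J.
ΔU = nCvΔT = 2.69×12.5×(627−326) = 10100 J.
Q = ΔU + W = -8080 J.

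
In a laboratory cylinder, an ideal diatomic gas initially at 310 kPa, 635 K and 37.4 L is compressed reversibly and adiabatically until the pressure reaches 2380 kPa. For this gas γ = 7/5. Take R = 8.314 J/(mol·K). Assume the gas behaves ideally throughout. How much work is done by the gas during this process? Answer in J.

n = P₁V₁/(RT₁) = 310×37.4/(8.314×635) = 2.20 mol.
Adiabatic: T₂/T₁ = (P₂/P₁)^((γ−1)/γ) ⇒ T₂ = 635×(7.68)^0.286 = 1140 K; V₂ = 8.72 L.
ΔU = nCvΔT = 2.20×20.8×(1140−635) = 22900 J.
Q = 0 for an adiabatic process, so W = −ΔU = -22900 J.

-22900 J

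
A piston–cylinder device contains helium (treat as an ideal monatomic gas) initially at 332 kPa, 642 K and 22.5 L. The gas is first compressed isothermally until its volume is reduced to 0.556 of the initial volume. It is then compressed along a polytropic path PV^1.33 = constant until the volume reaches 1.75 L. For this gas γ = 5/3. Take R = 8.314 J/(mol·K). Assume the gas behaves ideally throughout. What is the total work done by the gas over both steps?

-25100 J

n = P₁V₁/(RT₁) = 332×22.5/(8.314×642) = 1.40 mol.
Step 1 — Isothermal: T stays 642 K; PV = const ⇒ V₂ = 12.5 L, P₂ = 597 kPa.
ΔU = 0 (ideal gas, T constant).
W = nRT ln(V₂/V₁) = 1.40×8.314×642×ln(0.556) = -4380 J.
Q = ΔU + W = -4380 J.
State after step 1: P = 597 kPa, V = 12.5 L, T = 642 K.
Step 2 — Polytropic n=1.33: T₂ = T₁(V₁/V₂)^(n−1) = 642×(7.15)^0.33 = 1230 K; P₂ = P₁(V₁/V₂)^n = 8170 kPa.
W = (P₁V₁−P₂V₂)/(n−1) = (597×12.5−8170×1.75)/0.33 = -20700 J.
ΔU = nCvΔT = 1.40×12.5×(1230−642) = 10200 J.
Q = ΔU + W = -10400 J.
Net over both steps: W = -25100 J, Q = -14800 J, ΔU = 10200 J.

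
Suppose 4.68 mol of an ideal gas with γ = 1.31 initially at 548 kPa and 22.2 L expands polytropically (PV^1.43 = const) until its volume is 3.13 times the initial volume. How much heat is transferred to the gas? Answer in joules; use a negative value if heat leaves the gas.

-4250 J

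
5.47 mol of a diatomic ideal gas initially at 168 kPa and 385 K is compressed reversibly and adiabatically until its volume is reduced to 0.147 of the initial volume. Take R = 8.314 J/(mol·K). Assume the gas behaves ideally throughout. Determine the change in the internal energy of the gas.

50500 J

V₁ = nRT₁/P₁ = 5.47×8.314×385/168 = 104 L.
Adiabatic: TV^(γ−1) = const ⇒ T₂ = 385×(6.80)^0.400 = 829 K; PV^γ = const ⇒ P₂ = 2460 kPa.
For an ideal gas ΔU = nCvΔT with Cv = (5/2)R = 20.8 J/(mol·K).
ΔU = 5.47×20.8×(829−385) = 50500 J.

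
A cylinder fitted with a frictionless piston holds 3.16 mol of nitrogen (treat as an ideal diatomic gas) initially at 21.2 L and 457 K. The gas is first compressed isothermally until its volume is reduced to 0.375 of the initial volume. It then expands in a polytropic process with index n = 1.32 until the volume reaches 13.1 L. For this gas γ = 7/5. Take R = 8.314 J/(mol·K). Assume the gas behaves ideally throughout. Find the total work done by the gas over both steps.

-6230 J

P₁ = nRT₁/V₁ = 3.16×8.314×457/21.2 = 566 kPa.
Step 1 — Isothermal: T stays 457 K; PV = const ⇒ V₂ = 7.95 L, P₂ = 1510 kPa.
ΔU = 0 (ideal gas, T constant).
W = nRT ln(V₂/V₁) = 3.16×8.314×457×ln(0.375) = -11800 J.
Q = ΔU + W = -11800 J.
State after step 1: P = 1510 kPa, V = 7.95 L, T = 457 K.
Step 2 — Polytropic n=1.32: T₂ = T₁(V₁/V₂)^(n−1) = 457×(0.607)^0.32 = 389 K; P₂ = P₁(V₁/V₂)^n = 781 kPa.
W = (P₁V₁−P₂V₂)/(n−1) = (1510×7.95−781×13.1)/0.32 = 5540 J.
ΔU = nCvΔT = 3.16×20.8×(389−457) = -4430 J.
Q = ΔU + W = 1110 J.
Net over both steps: W = -6230 J, Q = -10700 J, ΔU = -4430 J.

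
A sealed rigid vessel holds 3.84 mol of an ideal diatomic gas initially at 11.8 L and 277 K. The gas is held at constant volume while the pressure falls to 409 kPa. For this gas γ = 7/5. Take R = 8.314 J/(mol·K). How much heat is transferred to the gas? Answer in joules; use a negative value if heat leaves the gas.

-10000 J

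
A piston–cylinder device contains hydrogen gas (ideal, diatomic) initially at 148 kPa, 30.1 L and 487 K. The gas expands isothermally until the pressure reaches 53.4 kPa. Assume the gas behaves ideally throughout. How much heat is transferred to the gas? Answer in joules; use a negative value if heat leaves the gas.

n = P₁V₁/(RT₁) = 148×30.1/(8.314×487) = 1.10 mol.
Isothermal: T stays 487 K; PV = const ⇒ V₂ = 83.4 L, P₂ = 53.4 kPa.
ΔU = 0 (ideal gas, T constant).
W = nRT ln(V₂/V₁) = 1.10×8.314×487×ln(2.77) = 4540 J.
Q = ΔU + W = 4540 J.

4540 J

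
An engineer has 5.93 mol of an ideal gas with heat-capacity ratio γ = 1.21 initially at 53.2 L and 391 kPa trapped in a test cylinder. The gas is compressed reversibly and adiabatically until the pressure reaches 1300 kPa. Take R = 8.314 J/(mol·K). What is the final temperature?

T₁ = P₁V₁/(nR) = 391×53.2/(5.93×8.314) = 422 K.
Adiabatic: T₂/T₁ = (P₂/P₁)^((γ−1)/γ) ⇒ T₂ = 422×(3.32)^0.174 = 520 K; V₂ = 19.7 L.

520 K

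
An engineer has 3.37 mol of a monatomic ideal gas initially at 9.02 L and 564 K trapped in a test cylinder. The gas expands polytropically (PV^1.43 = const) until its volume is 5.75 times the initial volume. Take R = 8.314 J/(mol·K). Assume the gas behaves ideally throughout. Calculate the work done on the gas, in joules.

-19400 J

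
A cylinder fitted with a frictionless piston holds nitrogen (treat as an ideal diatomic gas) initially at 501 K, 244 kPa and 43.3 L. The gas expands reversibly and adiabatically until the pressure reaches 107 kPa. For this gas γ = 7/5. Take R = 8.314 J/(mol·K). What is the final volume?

78.0 L

Adiabatic: T₂/T₁ = (P₂/P₁)^((γ−1)/γ) ⇒ T₂ = 501×(0.439)^0.286 = 396 K; V₂ = 78.0 L.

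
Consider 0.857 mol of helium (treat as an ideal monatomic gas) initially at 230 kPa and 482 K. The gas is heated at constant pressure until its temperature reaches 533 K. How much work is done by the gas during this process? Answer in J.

V₁ = nRT₁/P₁ = 0.857×8.314×482/230 = 14.9 L.
Isobaric: P stays 230 kPa; V/T = const ⇒ T₂ = 533 K, V₂ = 16.5 L.
W = PΔV = 230×(16.5−14.9) kPa·L = 363 J.

363 J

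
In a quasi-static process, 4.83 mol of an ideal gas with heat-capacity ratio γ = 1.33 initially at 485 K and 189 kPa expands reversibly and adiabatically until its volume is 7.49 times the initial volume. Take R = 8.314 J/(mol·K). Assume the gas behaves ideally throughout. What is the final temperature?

250 K

V₁ = nRT₁/P₁ = 4.83×8.314×485/189 = 103 L.
Adiabatic: TV^(γ−1) = const ⇒ T₂ = 485×(0.134)^0.330 = 250 K; PV^γ = const ⇒ P₂ = 13.0 kPa.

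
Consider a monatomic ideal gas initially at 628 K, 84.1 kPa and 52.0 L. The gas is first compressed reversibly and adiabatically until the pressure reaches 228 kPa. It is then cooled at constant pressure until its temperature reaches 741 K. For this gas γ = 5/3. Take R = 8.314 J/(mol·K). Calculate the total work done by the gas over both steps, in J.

-4570 J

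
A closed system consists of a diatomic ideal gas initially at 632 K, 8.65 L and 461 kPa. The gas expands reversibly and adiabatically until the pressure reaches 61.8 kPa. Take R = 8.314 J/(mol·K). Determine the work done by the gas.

n = P₁V₁/(RT₁) = 461×8.65/(8.314×632) = 0.759 mol.
Adiabatic: T₂/T₁ = (P₂/P₁)^((γ−1)/γ) ⇒ T₂ = 632×(0.134)^0.286 = 356 K; V₂ = 36.3 L.
ΔU = nCvΔT = 0.759×20.8×(356−632) = -4350 J.
Q = 0 for an adiabatic process, so W = −ΔU = 4350 J.

4350 J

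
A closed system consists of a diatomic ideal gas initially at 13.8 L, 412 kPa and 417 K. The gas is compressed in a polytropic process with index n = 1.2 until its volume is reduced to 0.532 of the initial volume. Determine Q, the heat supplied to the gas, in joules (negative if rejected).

-1910 J

n = P₁V₁/(RT₁) = 412×13.8/(8.314×417) = 1.64 mol.
Polytropic n=1.2: T₂ = T₁(V₁/V₂)^(n−1) = 417×(1.88)^0.20 = 473 K; P₂ = P₁(V₁/V₂)^n = 879 kPa.
W = (P₁V₁−P₂V₂)/(n−1) = (412×13.8−879×7.34)/0.20 = -3820 J.
ΔU = nCvΔT = 1.64×20.8×(473−417) = 1910 J.
Q = ΔU + W = -1910 J.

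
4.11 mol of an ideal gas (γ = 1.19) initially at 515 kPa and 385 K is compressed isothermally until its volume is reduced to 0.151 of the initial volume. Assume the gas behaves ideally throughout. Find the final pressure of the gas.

3410 kPa

V₁ = nRT₁/P₁ = 4.11×8.314×385/515 = 25.5 L.
Isothermal: T stays 385 K; PV = const ⇒ V₂ = 3.86 L, P₂ = 3410 kPa.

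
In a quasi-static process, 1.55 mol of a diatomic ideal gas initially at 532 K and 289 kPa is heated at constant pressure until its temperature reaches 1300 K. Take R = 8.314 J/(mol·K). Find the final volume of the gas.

58.0 L

V₁ = nRT₁/P₁ = 1.55×8.314×532/289 = 23.7 L.
Isobaric: P stays 289 kPa; V/T = const ⇒ T₂ = 1300 K, V₂ = 58.0 L.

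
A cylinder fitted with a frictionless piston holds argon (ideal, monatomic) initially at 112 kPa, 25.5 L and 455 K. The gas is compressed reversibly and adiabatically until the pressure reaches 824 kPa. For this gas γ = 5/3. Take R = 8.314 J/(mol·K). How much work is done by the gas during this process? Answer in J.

n = P₁V₁/(RT₁) = 112×25.5/(8.314×455) = 0.755 mol.
Adiabatic: T₂/T₁ = (P₂/P₁)^((γ−1)/γ) ⇒ T₂ = 455×(7.36)^0.400 = 1010 K; V₂ = 7.70 L.
ΔU = nCvΔT = 0.755×12.5×(1010−455) = 5230 J.
Q = 0 for an adiabatic process, so W = −ΔU = -5230 J.

-5230 J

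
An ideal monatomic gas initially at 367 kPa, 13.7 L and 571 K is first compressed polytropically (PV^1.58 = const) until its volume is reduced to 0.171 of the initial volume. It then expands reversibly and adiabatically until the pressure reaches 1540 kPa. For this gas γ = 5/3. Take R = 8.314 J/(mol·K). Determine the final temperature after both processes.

n = P₁V₁/(RT₁) = 367×13.7/(8.314×571) = 1.06 mol.
Step 1 — Polytropic n=1.58: T₂ = T₁(V₁/V₂)^(n−1) = 571×(5.85)^0.58 = 1590 K; P₂ = P₁(V₁/V₂)^n = 5980 kPa.
W = (P₁V₁−P₂V₂)/(n−1) = (367×13.7−5980×2.34)/0.58 = -15500 J.
ΔU = nCvΔT = 1.06×12.5×(1590−571) = 13500 J.
Q = ΔU + W = -2010 J.
State after step 1: P = 5980 kPa, V = 2.34 L, T = 1590 K.
Step 2 — Adiabatic: T₂/T₁ = (P₂/P₁)^((γ−1)/γ) ⇒ T₂ = 1590×(0.258)^0.400 = 924 K; V₂ = 5.29 L.
ΔU = nCvΔT = 1.06×12.5×(924−1590) = -8800 J.
Q = 0 for an adiabatic process, so W = −ΔU = 8800 J.
Net over both steps: W = -6680 J, Q = -2010 J, ΔU = 4670 J.

924 K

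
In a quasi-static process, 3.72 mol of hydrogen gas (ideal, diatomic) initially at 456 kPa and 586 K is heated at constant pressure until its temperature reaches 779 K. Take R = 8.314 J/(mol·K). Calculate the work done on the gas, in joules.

V₁ = nRT₁/P₁ = 3.72×8.314×586/456 = 39.7 L.
Isobaric: P stays 456 kPa; V/T = const ⇒ T₂ = 779 K, V₂ = 52.8 L.
W = PΔV = 456×(52.8−39.7) kPa·L = 5970 J.
Work done on the gas = −W_by = -5970 J.

-5970 J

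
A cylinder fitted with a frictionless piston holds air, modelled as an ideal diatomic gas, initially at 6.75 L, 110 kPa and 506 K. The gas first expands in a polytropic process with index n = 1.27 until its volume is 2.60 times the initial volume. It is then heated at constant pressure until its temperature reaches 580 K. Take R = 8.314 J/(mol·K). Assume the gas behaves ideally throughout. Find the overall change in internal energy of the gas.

n = P₁V₁/(RT₁) = 110×6.75/(8.314×506) = 0.176 mol.
Step 1 — Polytropic n=1.27: T₂ = T₁(V₁/V₂)^(n−1) = 506×(0.385)^0.27 = 391 K; P₂ = P₁(V₁/V₂)^n = 32.7 kPa.
W = (P₁V₁−P₂V₂)/(n−1) = (110×6.75−32.7×17.6)/0.27 = 625 J.
ΔU = nCvΔT = 0.176×20.8×(391−506) = -422 J.
Q = ΔU + W = 203 J.
State after step 1: P = 32.7 kPa, V = 17.6 L, T = 391 K.
Step 2 — Isobaric: P stays 32.7 kPa; V/T = const ⇒ T₂ = 580 K, V₂ = 26.0 L.
W = PΔV = 32.7×(26.0−17.6) kPa·L = 277 J.
ΔU = nCvΔT = 0.176×20.8×(580−391) = 694 J.
Q = ΔU + W = nCpΔT = 971 J.
Net over both steps: W = 903 J, Q = 1170 J, ΔU = 271 J.

271 J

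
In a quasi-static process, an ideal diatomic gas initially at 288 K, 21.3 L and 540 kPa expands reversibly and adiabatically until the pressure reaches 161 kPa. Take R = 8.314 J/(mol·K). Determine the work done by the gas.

n = P₁V₁/(RT₁) = 540×21.3/(8.314×288) = 4.80 mol.
Adiabatic: T₂/T₁ = (P₂/P₁)^((γ−1)/γ) ⇒ T₂ = 288×(0.298)^0.286 = 204 K; V₂ = 50.6 L.
ΔU = nCvΔT = 4.80×20.8×(204−288) = -8410 J.
Q = 0 for an adiabatic process, so W = −ΔU = 8410 J.

8410 J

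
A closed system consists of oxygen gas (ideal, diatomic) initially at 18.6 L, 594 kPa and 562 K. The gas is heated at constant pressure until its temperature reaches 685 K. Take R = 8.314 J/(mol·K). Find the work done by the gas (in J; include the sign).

2420 J

n = P₁V₁/(RT₁) = 594×18.6/(8.314×562) = 2.36 mol.
Isobaric: P stays 594 kPa; V/T = const ⇒ T₂ = 685 K, V₂ = 22.7 L.
W = PΔV = 594×(22.7−18.6) kPa·L = 2420 J.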